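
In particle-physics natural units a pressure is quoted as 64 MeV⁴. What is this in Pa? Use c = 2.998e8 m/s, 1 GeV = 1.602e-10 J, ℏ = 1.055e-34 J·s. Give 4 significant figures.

1.332e27 Pa

Pressure is [E]/[L]³ = [E]⁴/(ℏc)³.
1 GeV⁴ → 1/(ℏc)³ × (1 GeV in J)⁴ = 2.082e37 Pa.
Convert the energy scale: 64 MeV⁴ = 6.40e-11 GeV⁴.
Result: 6.40e-11 × 2.082e37 = 1.332e27 Pa.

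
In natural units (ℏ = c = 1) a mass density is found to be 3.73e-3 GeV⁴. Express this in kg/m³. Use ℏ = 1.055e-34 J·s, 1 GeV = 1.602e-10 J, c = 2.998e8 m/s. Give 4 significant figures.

Mass density is [E]/(c²[L]³) = [E]⁴/(ℏ³c⁵).
1 GeV⁴ → 1/(ℏ³c⁵) × (1 GeV in J)⁴ = 2.316e20 kg/m³.
Result: 3.73e-3 × 2.316e20 = 8.639e17 kg/m³.

8.639e17 kg/m³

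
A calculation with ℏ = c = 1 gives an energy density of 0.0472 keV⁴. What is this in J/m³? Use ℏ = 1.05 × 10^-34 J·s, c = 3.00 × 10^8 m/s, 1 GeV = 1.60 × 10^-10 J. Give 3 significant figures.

9.90 × 10^11 J/m³

[E]/[L]³ = [E]⁴/(ℏc)³; restore (ℏc)⁻³.
1 GeV⁴ → 1/(ℏc)³ × (1 GeV in J)⁴ = 2.10 × 10^37 J/m³.
Convert the energy scale: 0.0472 keV⁴ = 4.72 × 10^-26 GeV⁴.
Result: 4.72 × 10^-26 × 2.10 × 10^37 = 9.90 × 10^11 J/m³.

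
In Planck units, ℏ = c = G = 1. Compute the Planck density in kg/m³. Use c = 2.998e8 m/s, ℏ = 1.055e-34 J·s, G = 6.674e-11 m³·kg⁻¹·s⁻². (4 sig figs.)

Dimensional analysis gives ρ_P = c⁵/(ℏG²).
  = 2.422e42 / 4.699e-55
  = 5.154e96 kg/m³

5.154e96 kg/m³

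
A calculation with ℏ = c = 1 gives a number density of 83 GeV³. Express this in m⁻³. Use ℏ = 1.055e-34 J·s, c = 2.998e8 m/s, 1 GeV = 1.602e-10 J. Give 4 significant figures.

Number density is [L]⁻³ = [E]³/(ℏc)³.
1 GeV³ → 1/(ℏc)³ × (1 GeV in J)³ = 1.299e47 m⁻³.
Result: 83 × 1.299e47 = 1.078e49 m⁻³.

1.078e49 m⁻³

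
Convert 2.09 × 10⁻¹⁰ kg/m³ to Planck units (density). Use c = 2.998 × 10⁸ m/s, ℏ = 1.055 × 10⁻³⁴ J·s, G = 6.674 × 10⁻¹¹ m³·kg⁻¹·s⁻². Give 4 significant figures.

4.055 × 10⁻¹⁰⁷

Planck density: ρ_P = c⁵/(ℏG²) = 5.154 × 10⁹⁶ kg/m³.
2.09 × 10⁻¹⁰ / 5.154 × 10⁹⁶ = 4.055 × 10⁻¹⁰⁷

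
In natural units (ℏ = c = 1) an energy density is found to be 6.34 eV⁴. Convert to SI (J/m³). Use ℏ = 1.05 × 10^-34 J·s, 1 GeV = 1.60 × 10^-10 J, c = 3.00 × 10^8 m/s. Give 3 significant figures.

133 J/m³

[E]/[L]³ = [E]⁴/(ℏc)³; restore (ℏc)⁻³.
1 GeV⁴ → 1/(ℏc)³ × (1 GeV in J)⁴ = 2.10 × 10^37 J/m³.
Convert the energy scale: 6.34 eV⁴ = 6.34 × 10^-36 GeV⁴.
Result: 6.34 × 10^-36 × 2.10 × 10^37 = 133 J/m³.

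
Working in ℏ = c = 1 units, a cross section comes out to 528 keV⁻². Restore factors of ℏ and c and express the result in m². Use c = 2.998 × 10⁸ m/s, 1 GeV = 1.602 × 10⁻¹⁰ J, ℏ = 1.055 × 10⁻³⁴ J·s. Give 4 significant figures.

Area is [L]² = [E]⁻²·(ℏc)²; restore (ℏc)².
1 GeV⁻² → (ℏc)² × (1 GeV in J)⁻² = 3.898 × 10⁻³² m².
Convert the energy scale: 528 keV⁻² = 5.28 × 10¹⁴ GeV⁻².
Result: 5.28 × 10¹⁴ × 3.898 × 10⁻³² = 2.058 × 10⁻¹⁷ m².

2.058 × 10⁻¹⁷ m²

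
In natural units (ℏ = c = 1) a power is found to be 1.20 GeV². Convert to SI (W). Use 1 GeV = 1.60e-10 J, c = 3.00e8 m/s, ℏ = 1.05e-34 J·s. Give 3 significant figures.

2.93e14 W

Power is [E]/[T] = [E]²/ℏ.
1 GeV² → 1/ℏ × (1 GeV in J)² = 2.44e14 W.
Result: 1.20 × 2.44e14 = 2.93e14 W.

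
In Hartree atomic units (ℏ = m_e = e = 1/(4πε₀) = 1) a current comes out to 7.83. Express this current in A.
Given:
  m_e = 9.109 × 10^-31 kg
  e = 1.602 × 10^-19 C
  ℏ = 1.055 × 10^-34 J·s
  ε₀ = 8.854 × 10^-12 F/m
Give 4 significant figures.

One atomic unit of electric current: I_au = e E_h/ℏ = m_e e⁵/((4πε₀)²ℏ³) = 6.612 × 10^-3 A.
7.83 × 6.612 × 10^-3 A = 0.05177 A

0.05177 A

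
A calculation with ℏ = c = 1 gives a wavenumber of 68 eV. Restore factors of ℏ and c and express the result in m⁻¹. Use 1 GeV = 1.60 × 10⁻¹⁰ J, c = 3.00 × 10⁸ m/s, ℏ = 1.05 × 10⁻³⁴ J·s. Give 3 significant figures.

Inverse length is [E]/(ℏc).
1 GeV → 1/(ℏc) × (1 GeV in J) = 5.08 × 10¹⁵ m⁻¹.
Convert the energy scale: 68 eV = 6.80 × 10⁻⁸ GeV.
Result: 6.80 × 10⁻⁸ × 5.08 × 10¹⁵ = 3.45 × 10⁸ m⁻¹.

3.45 × 10⁸ m⁻¹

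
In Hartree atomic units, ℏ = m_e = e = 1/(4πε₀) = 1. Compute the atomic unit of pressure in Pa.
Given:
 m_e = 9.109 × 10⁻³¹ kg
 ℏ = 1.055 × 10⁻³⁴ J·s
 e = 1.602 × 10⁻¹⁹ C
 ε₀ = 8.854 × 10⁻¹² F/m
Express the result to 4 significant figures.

2.929 × 10¹³ Pa

Dimensional analysis gives P_au = E_h/a₀³ = m_e⁴e¹⁰/((4πε₀)⁵ℏ⁸).
E_h = 4.354 × 10⁻¹⁸ J
a₀ = 5.297 × 10⁻¹¹ m
E_h/a₀³ = 2.929 × 10¹³ Pa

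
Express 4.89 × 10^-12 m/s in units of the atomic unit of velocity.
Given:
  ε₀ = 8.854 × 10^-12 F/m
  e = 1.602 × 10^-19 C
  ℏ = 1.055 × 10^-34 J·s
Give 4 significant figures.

atomic unit of velocity: v_au = e²/(4πε₀ℏ) = 2.186 × 10^6 m/s.
4.89 × 10^-12 / 2.186 × 10^6 = 2.237 × 10^-18

2.237 × 10^-18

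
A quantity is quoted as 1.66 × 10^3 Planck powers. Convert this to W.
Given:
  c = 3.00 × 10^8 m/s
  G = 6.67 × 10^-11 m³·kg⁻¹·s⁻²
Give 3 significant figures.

6.05 × 10^55 W

One Planck power: P_P = c⁵/G = 3.64 × 10^52 W.
1.66 × 10^3 × 3.64 × 10^52 W = 6.05 × 10^55 W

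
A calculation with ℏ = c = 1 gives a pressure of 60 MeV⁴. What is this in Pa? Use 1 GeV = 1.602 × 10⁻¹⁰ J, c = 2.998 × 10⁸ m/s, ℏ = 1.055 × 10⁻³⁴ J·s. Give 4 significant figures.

Pressure is [E]/[L]³ = [E]⁴/(ℏc)³.
1 GeV⁴ → 1/(ℏc)³ × (1 GeV in J)⁴ = 2.082 × 10³⁷ Pa.
Convert the energy scale: 60 MeV⁴ = 6.00 × 10⁻¹¹ GeV⁴.
Result: 6.00 × 10⁻¹¹ × 2.082 × 10³⁷ = 1.249 × 10²⁷ Pa.

1.249 × 10²⁷ Pa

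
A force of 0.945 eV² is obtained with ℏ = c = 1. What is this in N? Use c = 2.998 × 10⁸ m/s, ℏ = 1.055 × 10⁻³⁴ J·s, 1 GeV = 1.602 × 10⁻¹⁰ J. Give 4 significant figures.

Force is [E]/[L] = [E]²/(ℏc); restore (ℏc)⁻¹.
1 GeV² → 1/(ℏc) × (1 GeV in J)² = 8.114 × 10⁵ N.
Convert the energy scale: 0.945 eV² = 9.45 × 10⁻¹⁹ GeV².
Result: 9.45 × 10⁻¹⁹ × 8.114 × 10⁵ = 7.668 × 10⁻¹³ N.

7.668 × 10⁻¹³ N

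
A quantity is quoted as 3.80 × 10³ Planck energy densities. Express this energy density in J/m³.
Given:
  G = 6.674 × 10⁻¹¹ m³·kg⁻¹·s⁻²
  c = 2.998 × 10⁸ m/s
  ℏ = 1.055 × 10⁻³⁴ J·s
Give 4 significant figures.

1.760 × 10¹¹⁷ J/m³

One Planck energy density: u_P = c⁷/(ℏG²) = 4.632 × 10¹¹³ J/m³.
3.80 × 10³ × 4.632 × 10¹¹³ J/m³ = 1.760 × 10¹¹⁷ J/m³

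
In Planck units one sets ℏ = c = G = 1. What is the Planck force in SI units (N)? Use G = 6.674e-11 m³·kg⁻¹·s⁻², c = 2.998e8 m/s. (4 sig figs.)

1.210e44 N

F_P = c⁴/G
  = 8.078e33 / 6.674e-11
  = 1.210e44 N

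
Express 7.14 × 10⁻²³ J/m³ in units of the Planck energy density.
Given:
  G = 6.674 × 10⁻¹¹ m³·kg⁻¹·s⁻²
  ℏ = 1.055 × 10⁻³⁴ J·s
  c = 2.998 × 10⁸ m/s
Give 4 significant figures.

1.541 × 10⁻¹³⁶

Planck energy density: u_P = c⁷/(ℏG²) = 4.632 × 10¹¹³ J/m³.
7.14 × 10⁻²³ / 4.632 × 10¹¹³ = 1.541 × 10⁻¹³⁶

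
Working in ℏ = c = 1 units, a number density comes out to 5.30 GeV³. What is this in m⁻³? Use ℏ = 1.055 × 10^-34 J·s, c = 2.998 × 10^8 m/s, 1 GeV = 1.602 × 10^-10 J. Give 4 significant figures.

6.887 × 10^47 m⁻³

Number density is [L]⁻³ = [E]³/(ℏc)³.
1 GeV³ → 1/(ℏc)³ × (1 GeV in J)³ = 1.299 × 10^47 m⁻³.
Result: 5.30 × 1.299 × 10^47 = 6.887 × 10^47 m⁻³.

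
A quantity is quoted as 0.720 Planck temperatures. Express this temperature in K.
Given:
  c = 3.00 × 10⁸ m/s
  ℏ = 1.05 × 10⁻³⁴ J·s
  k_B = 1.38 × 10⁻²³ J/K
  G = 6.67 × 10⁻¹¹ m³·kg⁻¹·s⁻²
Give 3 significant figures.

One Planck temperature: T_P = √(ℏc⁵/G) / k_B = 1.42 × 10³² K.
0.720 × 1.42 × 10³² K = 1.02 × 10³² K

1.02 × 10³² K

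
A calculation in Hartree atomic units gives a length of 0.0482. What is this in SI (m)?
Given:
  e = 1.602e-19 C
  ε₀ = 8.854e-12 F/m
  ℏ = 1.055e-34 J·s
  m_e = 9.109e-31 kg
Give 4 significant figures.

2.553e-12 m

One Bohr radius: a₀ = 4πε₀ℏ²/(m_e e²) = 5.297e-11 m.
0.0482 × 5.297e-11 m = 2.553e-12 m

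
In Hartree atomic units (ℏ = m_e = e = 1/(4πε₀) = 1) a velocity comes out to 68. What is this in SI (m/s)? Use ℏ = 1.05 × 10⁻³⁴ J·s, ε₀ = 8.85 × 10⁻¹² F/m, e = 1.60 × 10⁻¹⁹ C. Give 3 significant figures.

One atomic unit of velocity: v_au = e²/(4πε₀ℏ) = 2.19 × 10⁶ m/s.
68 × 2.19 × 10⁶ m/s = 1.49 × 10⁸ m/s

1.49 × 10⁸ m/s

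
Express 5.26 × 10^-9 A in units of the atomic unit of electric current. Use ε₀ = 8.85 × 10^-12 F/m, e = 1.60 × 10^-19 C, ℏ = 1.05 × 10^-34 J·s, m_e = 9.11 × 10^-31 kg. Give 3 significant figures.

atomic unit of electric current: I_au = e E_h/ℏ = m_e e⁵/((4πε₀)²ℏ³) = 6.67 × 10^-3 A.
5.26 × 10^-9 / 6.67 × 10^-3 = 7.88 × 10^-7

7.88 × 10^-7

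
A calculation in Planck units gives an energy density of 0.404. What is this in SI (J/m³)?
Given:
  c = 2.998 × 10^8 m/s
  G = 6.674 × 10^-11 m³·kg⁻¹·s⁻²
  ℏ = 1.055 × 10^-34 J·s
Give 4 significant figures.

One Planck energy density: u_P = c⁷/(ℏG²) = 4.632 × 10^113 J/m³.
0.404 × 4.632 × 10^113 J/m³ = 1.871 × 10^113 J/m³

1.871 × 10^113 J/m³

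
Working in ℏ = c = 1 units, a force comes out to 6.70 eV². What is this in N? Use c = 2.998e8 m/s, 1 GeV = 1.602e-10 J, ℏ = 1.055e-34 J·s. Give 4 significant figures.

5.436e-12 N

Force is [E]/[L] = [E]²/(ℏc); restore (ℏc)⁻¹.
1 GeV² → 1/(ℏc) × (1 GeV in J)² = 8.114e5 N.
Convert the energy scale: 6.70 eV² = 6.70e-18 GeV².
Result: 6.70e-18 × 8.114e5 = 5.436e-12 N.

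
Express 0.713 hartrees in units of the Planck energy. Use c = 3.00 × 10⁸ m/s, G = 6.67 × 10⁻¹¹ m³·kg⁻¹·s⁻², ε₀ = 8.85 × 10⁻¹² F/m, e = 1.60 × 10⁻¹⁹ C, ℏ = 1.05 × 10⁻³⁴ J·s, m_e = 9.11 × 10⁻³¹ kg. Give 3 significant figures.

hartree: E_h = m_e e⁴/(4πε₀ℏ)² = 4.38 × 10⁻¹⁸ J
Planck energy: E_P = √(ℏc⁵/G) = 1.96 × 10⁹ J
0.713 × 4.38 × 10⁻¹⁸ / 1.96 × 10⁹ = 1.60 × 10⁻²⁷

1.60 × 10⁻²⁷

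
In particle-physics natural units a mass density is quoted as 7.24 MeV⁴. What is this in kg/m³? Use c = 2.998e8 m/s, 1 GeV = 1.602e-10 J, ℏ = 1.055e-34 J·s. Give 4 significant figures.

Mass density is [E]/(c²[L]³) = [E]⁴/(ℏ³c⁵).
1 GeV⁴ → 1/(ℏ³c⁵) × (1 GeV in J)⁴ = 2.316e20 kg/m³.
Convert the energy scale: 7.24 MeV⁴ = 7.24e-12 GeV⁴.
Result: 7.24e-12 × 2.316e20 = 1.677e9 kg/m³.

1.677e9 kg/m³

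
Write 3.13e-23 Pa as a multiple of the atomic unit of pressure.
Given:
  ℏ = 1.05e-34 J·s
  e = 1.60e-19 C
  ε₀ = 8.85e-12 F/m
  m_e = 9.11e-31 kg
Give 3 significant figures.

atomic unit of pressure: P_au = E_h/a₀³ = m_e⁴e¹⁰/((4πε₀)⁵ℏ⁸) = 3.01e13 Pa.
3.13e-23 / 3.01e13 = 1.04e-36

1.04e-36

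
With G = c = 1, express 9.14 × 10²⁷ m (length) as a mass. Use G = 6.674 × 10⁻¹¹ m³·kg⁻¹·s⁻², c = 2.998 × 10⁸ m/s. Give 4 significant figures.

Length → mass via c²/G.
9.14 × 10²⁷ m × (c²/G) = 1.231 × 10⁵⁵ kg

1.231 × 10⁵⁵ kg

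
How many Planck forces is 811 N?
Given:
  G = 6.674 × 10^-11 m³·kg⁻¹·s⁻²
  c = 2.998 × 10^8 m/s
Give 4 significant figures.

Planck force: F_P = c⁴/G = 1.210 × 10^44 N.
811 / 1.210 × 10^44 = 6.700 × 10^-42

6.700 × 10^-42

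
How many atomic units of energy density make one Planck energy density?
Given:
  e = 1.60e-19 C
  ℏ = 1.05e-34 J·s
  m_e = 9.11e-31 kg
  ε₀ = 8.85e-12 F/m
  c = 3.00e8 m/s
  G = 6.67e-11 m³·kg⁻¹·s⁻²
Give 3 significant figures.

1.55e100

Planck energy density: u_P = c⁷/(ℏG²) = 4.68e113 J/m³
atomic unit of energy density: u_au = E_h/a₀³ = m_e⁴e¹⁰/((4πε₀)⁵ℏ⁸) = 3.01e13 J/m³
ratio = 4.68e113 / 3.01e13 = 1.55e100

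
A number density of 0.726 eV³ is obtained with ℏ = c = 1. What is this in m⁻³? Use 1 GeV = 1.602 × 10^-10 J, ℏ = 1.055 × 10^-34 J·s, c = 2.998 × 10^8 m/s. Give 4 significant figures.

9.433 × 10^19 m⁻³

Number density is [L]⁻³ = [E]³/(ℏc)³.
1 GeV³ → 1/(ℏc)³ × (1 GeV in J)³ = 1.299 × 10^47 m⁻³.
Convert the energy scale: 0.726 eV³ = 7.26 × 10^-28 GeV³.
Result: 7.26 × 10^-28 × 1.299 × 10^47 = 9.433 × 10^19 m⁻³.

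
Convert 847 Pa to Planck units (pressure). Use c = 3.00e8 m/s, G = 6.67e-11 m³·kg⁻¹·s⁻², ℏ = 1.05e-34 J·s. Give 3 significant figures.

1.81e-111

Planck pressure: p_P = c⁷/(ℏG²) = 4.68e113 Pa.
847 / 4.68e113 = 1.81e-111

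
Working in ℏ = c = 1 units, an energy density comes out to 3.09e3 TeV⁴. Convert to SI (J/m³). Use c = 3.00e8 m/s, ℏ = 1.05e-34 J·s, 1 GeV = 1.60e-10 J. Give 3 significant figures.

6.48e52 J/m³

[E]/[L]³ = [E]⁴/(ℏc)³; restore (ℏc)⁻³.
1 GeV⁴ → 1/(ℏc)³ × (1 GeV in J)⁴ = 2.10e37 J/m³.
Convert the energy scale: 3.09e3 TeV⁴ = 3.09e15 GeV⁴.
Result: 3.09e15 × 2.10e37 = 6.48e52 J/m³.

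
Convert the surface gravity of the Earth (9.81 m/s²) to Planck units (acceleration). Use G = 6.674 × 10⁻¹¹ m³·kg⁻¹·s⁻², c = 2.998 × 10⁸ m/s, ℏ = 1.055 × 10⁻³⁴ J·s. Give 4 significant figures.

Planck acceleration: a_P = √(c⁷/(ℏG)) = 5.560 × 10⁵¹ m/s².
9.81 / 5.560 × 10⁵¹ = 1.764 × 10⁻⁵¹

1.764 × 10⁻⁵¹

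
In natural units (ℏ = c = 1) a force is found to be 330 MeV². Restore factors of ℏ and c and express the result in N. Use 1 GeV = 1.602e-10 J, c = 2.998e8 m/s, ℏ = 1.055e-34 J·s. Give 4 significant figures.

267.8 N

Force is [E]/[L] = [E]²/(ℏc); restore (ℏc)⁻¹.
1 GeV² → 1/(ℏc) × (1 GeV in J)² = 8.114e5 N.
Convert the energy scale: 330 MeV² = 3.30e-4 GeV².
Result: 3.30e-4 × 8.114e5 = 267.8 N.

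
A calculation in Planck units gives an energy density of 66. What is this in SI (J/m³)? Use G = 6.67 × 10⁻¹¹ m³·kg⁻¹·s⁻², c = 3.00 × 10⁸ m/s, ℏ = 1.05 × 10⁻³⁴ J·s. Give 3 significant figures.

3.09 × 10¹¹⁵ J/m³

One Planck energy density: u_P = c⁷/(ℏG²) = 4.68 × 10¹¹³ J/m³.
66 × 4.68 × 10¹¹³ J/m³ = 3.09 × 10¹¹⁵ J/m³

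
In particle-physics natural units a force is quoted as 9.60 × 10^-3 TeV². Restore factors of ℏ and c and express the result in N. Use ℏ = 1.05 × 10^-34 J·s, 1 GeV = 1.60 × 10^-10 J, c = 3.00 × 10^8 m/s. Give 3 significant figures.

Force is [E]/[L] = [E]²/(ℏc); restore (ℏc)⁻¹.
1 GeV² → 1/(ℏc) × (1 GeV in J)² = 8.13 × 10^5 N.
Convert the energy scale: 9.60 × 10^-3 TeV² = 9.60 × 10^3 GeV².
Result: 9.60 × 10^3 × 8.13 × 10^5 = 7.80 × 10^9 N.

7.80 × 10^9 N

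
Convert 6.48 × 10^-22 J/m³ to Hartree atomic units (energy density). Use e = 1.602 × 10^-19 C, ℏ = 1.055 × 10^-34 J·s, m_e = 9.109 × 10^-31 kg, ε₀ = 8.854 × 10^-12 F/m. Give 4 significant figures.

atomic unit of energy density: u_au = E_h/a₀³ = m_e⁴e¹⁰/((4πε₀)⁵ℏ⁸) = 2.929 × 10^13 J/m³.
6.48 × 10^-22 / 2.929 × 10^13 = 2.212 × 10^-35

2.212 × 10^-35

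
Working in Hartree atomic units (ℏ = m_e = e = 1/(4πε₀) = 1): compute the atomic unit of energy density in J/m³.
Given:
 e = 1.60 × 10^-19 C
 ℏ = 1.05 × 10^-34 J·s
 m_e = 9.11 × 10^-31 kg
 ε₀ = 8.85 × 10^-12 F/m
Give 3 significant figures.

3.01 × 10^13 J/m³

From ℏ = m_e = e = 1/(4πε₀) = 1 the energy density scale is u_au = E_h/a₀³ = m_e⁴e¹⁰/((4πε₀)⁵ℏ⁸).
E_h = 4.38 × 10^-18 J
a₀ = 5.26 × 10^-11 m
E_h/a₀³ = 3.01 × 10^13 J/m³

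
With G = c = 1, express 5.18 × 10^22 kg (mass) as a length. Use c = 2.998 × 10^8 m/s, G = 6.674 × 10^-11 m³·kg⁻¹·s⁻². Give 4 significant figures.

In G = c = 1 units mass has dimensions of length; the conversion factor is G/c².
5.18 × 10^22 kg × (G/c²) = 3.846 × 10^-5 m

3.846 × 10^-5 m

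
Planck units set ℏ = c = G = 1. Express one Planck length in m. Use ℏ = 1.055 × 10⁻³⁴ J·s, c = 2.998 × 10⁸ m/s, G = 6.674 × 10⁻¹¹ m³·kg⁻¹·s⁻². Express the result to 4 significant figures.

1.616 × 10⁻³⁵ m

From ℏ = c = G = 1 the length scale is ℓ_P = √(ℏG/c³).
  = √(2.613 × 10⁻⁷⁰)
  = 1.616 × 10⁻³⁵ m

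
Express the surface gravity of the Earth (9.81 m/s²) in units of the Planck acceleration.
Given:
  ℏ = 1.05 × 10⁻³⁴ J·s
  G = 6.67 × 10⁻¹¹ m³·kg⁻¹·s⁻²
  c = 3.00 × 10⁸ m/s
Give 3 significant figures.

Planck acceleration: a_P = √(c⁷/(ℏG)) = 5.59 × 10⁵¹ m/s².
9.81 / 5.59 × 10⁵¹ = 1.76 × 10⁻⁵¹

1.76 × 10⁻⁵¹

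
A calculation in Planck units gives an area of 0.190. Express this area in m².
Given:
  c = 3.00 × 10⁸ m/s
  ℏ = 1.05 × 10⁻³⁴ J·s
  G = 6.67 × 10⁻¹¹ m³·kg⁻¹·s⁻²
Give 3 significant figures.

4.93 × 10⁻⁷¹ m²

One Planck area: A_P = ℏG/c³ = 2.59 × 10⁻⁷⁰ m².
0.190 × 2.59 × 10⁻⁷⁰ m² = 4.93 × 10⁻⁷¹ m²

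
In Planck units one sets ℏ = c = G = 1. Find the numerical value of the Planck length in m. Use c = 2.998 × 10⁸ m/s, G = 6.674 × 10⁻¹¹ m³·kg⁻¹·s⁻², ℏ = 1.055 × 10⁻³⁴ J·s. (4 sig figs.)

1.616 × 10⁻³⁵ m

ℓ_P = √(ℏG/c³)
  = √(2.613 × 10⁻⁷⁰)
  = 1.616 × 10⁻³⁵ m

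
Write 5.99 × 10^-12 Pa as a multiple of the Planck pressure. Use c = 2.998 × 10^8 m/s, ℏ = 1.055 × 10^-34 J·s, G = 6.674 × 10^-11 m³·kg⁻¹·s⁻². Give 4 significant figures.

1.293 × 10^-125

Planck pressure: p_P = c⁷/(ℏG²) = 4.632 × 10^113 Pa.
5.99 × 10^-12 / 4.632 × 10^113 = 1.293 × 10^-125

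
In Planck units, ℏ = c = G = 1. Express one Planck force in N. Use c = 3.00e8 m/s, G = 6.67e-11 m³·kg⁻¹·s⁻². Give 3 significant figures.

1.21e44 N

The unique combination of the constants set to 1 with dimensions of force is F_P = c⁴/G.
  = 8.10e33 / 6.67e-11
  = 1.21e44 N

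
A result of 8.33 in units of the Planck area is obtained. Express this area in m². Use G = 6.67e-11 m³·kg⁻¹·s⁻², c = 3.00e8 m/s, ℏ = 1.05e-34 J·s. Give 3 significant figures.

One Planck area: A_P = ℏG/c³ = 2.59e-70 m².
8.33 × 2.59e-70 m² = 2.16e-69 m²

2.16e-69 m²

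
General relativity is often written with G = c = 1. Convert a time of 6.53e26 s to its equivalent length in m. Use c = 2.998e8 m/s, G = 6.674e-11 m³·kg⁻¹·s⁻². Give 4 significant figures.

Time → length via c.
6.53e26 s × (c) = 1.958e35 m

1.958e35 m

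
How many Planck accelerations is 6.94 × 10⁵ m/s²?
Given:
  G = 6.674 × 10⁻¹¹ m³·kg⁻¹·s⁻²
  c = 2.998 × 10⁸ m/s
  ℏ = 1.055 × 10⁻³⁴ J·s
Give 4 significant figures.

1.248 × 10⁻⁴⁶

Planck acceleration: a_P = √(c⁷/(ℏG)) = 5.560 × 10⁵¹ m/s².
6.94 × 10⁵ / 5.560 × 10⁵¹ = 1.248 × 10⁻⁴⁶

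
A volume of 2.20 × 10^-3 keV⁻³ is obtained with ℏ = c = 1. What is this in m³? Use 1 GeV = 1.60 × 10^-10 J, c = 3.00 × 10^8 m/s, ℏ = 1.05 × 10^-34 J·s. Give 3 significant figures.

Volume is [L]³ = [E]⁻³·(ℏc)³.
1 GeV⁻³ → (ℏc)³ × (1 GeV in J)⁻³ = 7.63 × 10^-48 m³.
Convert the energy scale: 2.20 × 10^-3 keV⁻³ = 2.20 × 10^15 GeV⁻³.
Result: 2.20 × 10^15 × 7.63 × 10^-48 = 1.68 × 10^-32 m³.

1.68 × 10^-32 m³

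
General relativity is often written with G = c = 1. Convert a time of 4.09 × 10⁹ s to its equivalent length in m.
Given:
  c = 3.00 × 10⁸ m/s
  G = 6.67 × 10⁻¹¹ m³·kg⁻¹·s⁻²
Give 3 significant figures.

1.23 × 10¹⁸ m

Time → length via c.
4.09 × 10⁹ s × (c) = 1.23 × 10¹⁸ m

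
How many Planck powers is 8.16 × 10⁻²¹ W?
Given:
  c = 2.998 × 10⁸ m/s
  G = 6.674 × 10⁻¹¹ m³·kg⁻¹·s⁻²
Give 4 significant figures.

2.249 × 10⁻⁷³

Planck power: P_P = c⁵/G = 3.629 × 10⁵² W.
8.16 × 10⁻²¹ / 3.629 × 10⁵² = 2.249 × 10⁻⁷³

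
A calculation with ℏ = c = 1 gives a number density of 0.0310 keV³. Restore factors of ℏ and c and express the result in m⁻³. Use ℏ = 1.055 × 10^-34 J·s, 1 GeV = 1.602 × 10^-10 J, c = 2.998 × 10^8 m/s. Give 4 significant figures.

4.028 × 10^27 m⁻³

Number density is [L]⁻³ = [E]³/(ℏc)³.
1 GeV³ → 1/(ℏc)³ × (1 GeV in J)³ = 1.299 × 10^47 m⁻³.
Convert the energy scale: 0.0310 keV³ = 3.10 × 10^-20 GeV³.
Result: 3.10 × 10^-20 × 1.299 × 10^47 = 4.028 × 10^27 m⁻³.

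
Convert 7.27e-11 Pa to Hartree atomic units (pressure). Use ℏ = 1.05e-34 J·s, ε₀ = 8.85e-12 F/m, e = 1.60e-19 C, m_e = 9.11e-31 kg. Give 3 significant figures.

atomic unit of pressure: P_au = E_h/a₀³ = m_e⁴e¹⁰/((4πε₀)⁵ℏ⁸) = 3.01e13 Pa.
7.27e-11 / 3.01e13 = 2.41e-24

2.41e-24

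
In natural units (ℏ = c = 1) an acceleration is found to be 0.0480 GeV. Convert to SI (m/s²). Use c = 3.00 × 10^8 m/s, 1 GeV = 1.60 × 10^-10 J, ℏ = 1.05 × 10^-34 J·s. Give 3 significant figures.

2.19 × 10^31 m/s²

Acceleration is [L]/[T]² = c·[E]/ℏ.
1 GeV → c/ℏ × (1 GeV in J) = 4.57 × 10^32 m/s².
Result: 0.0480 × 4.57 × 10^32 = 2.19 × 10^31 m/s².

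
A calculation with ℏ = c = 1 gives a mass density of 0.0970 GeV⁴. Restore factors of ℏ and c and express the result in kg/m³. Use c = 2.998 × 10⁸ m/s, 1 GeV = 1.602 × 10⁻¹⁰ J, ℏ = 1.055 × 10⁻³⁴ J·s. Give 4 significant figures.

2.246 × 10¹⁹ kg/m³

Mass density is [E]/(c²[L]³) = [E]⁴/(ℏ³c⁵).
1 GeV⁴ → 1/(ℏ³c⁵) × (1 GeV in J)⁴ = 2.316 × 10²⁰ kg/m³.
Result: 0.0970 × 2.316 × 10²⁰ = 2.246 × 10¹⁹ kg/m³.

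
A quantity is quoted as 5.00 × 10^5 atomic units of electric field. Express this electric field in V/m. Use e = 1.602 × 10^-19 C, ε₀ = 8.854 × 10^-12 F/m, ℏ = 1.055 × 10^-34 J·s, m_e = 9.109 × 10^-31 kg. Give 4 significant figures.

One atomic unit of electric field: E_au = E_h/(e a₀) = m_e²e⁵/((4πε₀)³ℏ⁴) = 5.131 × 10^11 V/m.
5.00 × 10^5 × 5.131 × 10^11 V/m = 2.565 × 10^17 V/m

2.565 × 10^17 V/m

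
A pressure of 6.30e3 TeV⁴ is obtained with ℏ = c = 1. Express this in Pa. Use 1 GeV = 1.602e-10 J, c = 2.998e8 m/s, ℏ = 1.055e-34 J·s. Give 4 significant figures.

1.311e53 Pa

Pressure is [E]/[L]³ = [E]⁴/(ℏc)³.
1 GeV⁴ → 1/(ℏc)³ × (1 GeV in J)⁴ = 2.082e37 Pa.
Convert the energy scale: 6.30e3 TeV⁴ = 6.30e15 GeV⁴.
Result: 6.30e15 × 2.082e37 = 1.311e53 Pa.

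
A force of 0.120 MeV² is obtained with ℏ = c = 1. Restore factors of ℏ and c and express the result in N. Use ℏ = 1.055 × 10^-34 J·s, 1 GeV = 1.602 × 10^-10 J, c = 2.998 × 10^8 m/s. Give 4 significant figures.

Force is [E]/[L] = [E]²/(ℏc); restore (ℏc)⁻¹.
1 GeV² → 1/(ℏc) × (1 GeV in J)² = 8.114 × 10^5 N.
Convert the energy scale: 0.120 MeV² = 1.20 × 10^-7 GeV².
Result: 1.20 × 10^-7 × 8.114 × 10^5 = 0.09737 N.

0.09737 N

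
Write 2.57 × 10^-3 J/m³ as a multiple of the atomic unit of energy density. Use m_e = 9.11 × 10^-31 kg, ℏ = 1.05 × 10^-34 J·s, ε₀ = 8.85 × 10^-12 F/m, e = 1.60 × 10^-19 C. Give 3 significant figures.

atomic unit of energy density: u_au = E_h/a₀³ = m_e⁴e¹⁰/((4πε₀)⁵ℏ⁸) = 3.01 × 10^13 J/m³.
2.57 × 10^-3 / 3.01 × 10^13 = 8.53 × 10^-17

8.53 × 10^-17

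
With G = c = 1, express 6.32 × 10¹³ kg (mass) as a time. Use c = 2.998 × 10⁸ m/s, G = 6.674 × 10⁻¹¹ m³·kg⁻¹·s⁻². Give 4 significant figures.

Mass → time via G/c³.
6.32 × 10¹³ kg × (G/c³) = 1.565 × 10⁻²² s

1.565 × 10⁻²² s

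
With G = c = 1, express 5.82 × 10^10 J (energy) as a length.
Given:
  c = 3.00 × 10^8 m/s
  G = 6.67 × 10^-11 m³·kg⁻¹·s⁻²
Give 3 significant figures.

Energy → length via G/c⁴.
5.82 × 10^10 J × (G/c⁴) = 4.79 × 10^-34 m

4.79 × 10^-34 m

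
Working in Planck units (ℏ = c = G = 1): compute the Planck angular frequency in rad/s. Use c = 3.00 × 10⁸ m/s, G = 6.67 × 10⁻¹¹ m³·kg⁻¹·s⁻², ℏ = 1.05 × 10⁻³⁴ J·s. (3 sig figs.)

From ℏ = c = G = 1 the angular frequency scale is ω_P = √(c⁵/(ℏG)).
  = √(3.47 × 10⁸⁶)
  = 1.86 × 10⁴³ rad/s

1.86 × 10⁴³ rad/s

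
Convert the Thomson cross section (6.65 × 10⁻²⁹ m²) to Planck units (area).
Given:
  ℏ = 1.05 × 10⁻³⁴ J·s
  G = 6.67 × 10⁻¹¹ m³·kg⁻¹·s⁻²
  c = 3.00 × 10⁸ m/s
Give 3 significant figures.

Planck area: A_P = ℏG/c³ = 2.59 × 10⁻⁷⁰ m².
6.65 × 10⁻²⁹ / 2.59 × 10⁻⁷⁰ = 2.56 × 10⁴¹

2.56 × 10⁴¹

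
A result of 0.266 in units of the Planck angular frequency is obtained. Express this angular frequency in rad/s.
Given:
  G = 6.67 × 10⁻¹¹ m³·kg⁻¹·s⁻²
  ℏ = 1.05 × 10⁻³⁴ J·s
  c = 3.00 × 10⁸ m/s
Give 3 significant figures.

4.95 × 10⁴² rad/s

One Planck angular frequency: ω_P = √(c⁵/(ℏG)) = 1.86 × 10⁴³ rad/s.
0.266 × 1.86 × 10⁴³ rad/s = 4.95 × 10⁴² rad/s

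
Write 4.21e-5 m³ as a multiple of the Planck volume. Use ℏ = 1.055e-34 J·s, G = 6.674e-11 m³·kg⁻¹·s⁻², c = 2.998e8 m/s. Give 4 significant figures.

Planck volume: V_P = (ℏG/c³)^(3/2) = 4.224e-105 m³.
4.21e-5 / 4.224e-105 = 9.967e99

9.967e99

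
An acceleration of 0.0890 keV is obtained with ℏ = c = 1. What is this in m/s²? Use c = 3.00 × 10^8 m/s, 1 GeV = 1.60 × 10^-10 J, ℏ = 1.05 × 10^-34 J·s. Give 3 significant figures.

Acceleration is [L]/[T]² = c·[E]/ℏ.
1 GeV → c/ℏ × (1 GeV in J) = 4.57 × 10^32 m/s².
Convert the energy scale: 0.0890 keV = 8.90 × 10^-8 GeV.
Result: 8.90 × 10^-8 × 4.57 × 10^32 = 4.07 × 10^25 m/s².

4.07 × 10^25 m/s²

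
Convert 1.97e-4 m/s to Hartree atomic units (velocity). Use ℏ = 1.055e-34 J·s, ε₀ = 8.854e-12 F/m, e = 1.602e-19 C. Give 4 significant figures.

atomic unit of velocity: v_au = e²/(4πε₀ℏ) = 2.186e6 m/s.
1.97e-4 / 2.186e6 = 9.010e-11

9.010e-11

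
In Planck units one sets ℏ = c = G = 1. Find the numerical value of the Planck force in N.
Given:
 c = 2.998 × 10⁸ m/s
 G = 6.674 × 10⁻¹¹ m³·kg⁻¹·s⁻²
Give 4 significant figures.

F_P = c⁴/G
  = 8.078 × 10³³ / 6.674 × 10⁻¹¹
  = 1.210 × 10⁴⁴ N

1.210 × 10⁴⁴ N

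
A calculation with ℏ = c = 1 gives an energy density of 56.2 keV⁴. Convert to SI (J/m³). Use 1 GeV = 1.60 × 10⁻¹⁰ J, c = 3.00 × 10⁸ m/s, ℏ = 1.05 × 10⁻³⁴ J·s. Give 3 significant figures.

1.18 × 10¹⁵ J/m³

[E]/[L]³ = [E]⁴/(ℏc)³; restore (ℏc)⁻³.
1 GeV⁴ → 1/(ℏc)³ × (1 GeV in J)⁴ = 2.10 × 10³⁷ J/m³.
Convert the energy scale: 56.2 keV⁴ = 5.62 × 10⁻²³ GeV⁴.
Result: 5.62 × 10⁻²³ × 2.10 × 10³⁷ = 1.18 × 10¹⁵ J/m³.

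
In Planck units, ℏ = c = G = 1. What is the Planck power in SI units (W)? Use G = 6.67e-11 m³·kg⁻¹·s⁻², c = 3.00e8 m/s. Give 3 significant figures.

3.64e52 W

Dimensional analysis gives P_P = c⁵/G.
  = 2.43e42 / 6.67e-11
  = 3.64e52 W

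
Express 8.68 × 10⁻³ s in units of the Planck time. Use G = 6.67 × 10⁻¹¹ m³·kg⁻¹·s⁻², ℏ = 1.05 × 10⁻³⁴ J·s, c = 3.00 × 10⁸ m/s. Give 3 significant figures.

Planck time: t_P = √(ℏG/c⁵) = 5.37 × 10⁻⁴⁴ s.
8.68 × 10⁻³ / 5.37 × 10⁻⁴⁴ = 1.62 × 10⁴¹

1.62 × 10⁴¹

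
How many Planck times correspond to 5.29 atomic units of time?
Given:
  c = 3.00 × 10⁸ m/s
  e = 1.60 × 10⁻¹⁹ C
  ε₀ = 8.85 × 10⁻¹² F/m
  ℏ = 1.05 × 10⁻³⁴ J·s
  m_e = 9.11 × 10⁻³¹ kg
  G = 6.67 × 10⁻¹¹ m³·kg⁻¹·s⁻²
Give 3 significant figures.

atomic unit of time: τ_au = (4πε₀)²ℏ³/(m_e e⁴) = 2.40 × 10⁻¹⁷ s
Planck time: t_P = √(ℏG/c⁵) = 5.37 × 10⁻⁴⁴ s
5.29 × 2.40 × 10⁻¹⁷ / 5.37 × 10⁻⁴⁴ = 2.36 × 10²⁷

2.36 × 10²⁷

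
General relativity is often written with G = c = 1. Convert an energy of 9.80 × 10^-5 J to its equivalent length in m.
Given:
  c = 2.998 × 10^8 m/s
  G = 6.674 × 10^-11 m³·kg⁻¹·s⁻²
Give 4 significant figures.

Energy → length via G/c⁴.
9.80 × 10^-5 J × (G/c⁴) = 8.096 × 10^-49 m

8.096 × 10^-49 m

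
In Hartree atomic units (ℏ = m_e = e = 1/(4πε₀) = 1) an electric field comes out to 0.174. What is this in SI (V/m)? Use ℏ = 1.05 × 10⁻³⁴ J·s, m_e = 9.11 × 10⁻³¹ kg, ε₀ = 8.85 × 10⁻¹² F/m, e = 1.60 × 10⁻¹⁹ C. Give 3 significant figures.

9.06 × 10¹⁰ V/m

One atomic unit of electric field: E_au = E_h/(e a₀) = m_e²e⁵/((4πε₀)³ℏ⁴) = 5.20 × 10¹¹ V/m.
0.174 × 5.20 × 10¹¹ V/m = 9.06 × 10¹⁰ V/m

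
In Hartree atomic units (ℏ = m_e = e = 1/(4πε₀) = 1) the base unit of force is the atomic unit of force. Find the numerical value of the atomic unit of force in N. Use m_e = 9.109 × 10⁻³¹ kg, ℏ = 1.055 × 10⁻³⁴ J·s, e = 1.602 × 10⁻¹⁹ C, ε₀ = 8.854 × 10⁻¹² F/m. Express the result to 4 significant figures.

F_au = E_h/a₀ = m_e²e⁶/((4πε₀)³ℏ⁴)
E_h = 4.354 × 10⁻¹⁸ J
a₀ = 5.297 × 10⁻¹¹ m
E_h/a₀ = 8.220 × 10⁻⁸ N

8.220 × 10⁻⁸ N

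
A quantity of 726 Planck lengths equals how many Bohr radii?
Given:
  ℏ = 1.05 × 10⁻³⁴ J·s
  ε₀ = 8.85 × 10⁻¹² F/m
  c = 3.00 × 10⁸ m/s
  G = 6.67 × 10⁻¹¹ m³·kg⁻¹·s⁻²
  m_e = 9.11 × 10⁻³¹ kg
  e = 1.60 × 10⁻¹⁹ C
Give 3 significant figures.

2.22 × 10⁻²²

Planck length: ℓ_P = √(ℏG/c³) = 1.61 × 10⁻³⁵ m
Bohr radius: a₀ = 4πε₀ℏ²/(m_e e²) = 5.26 × 10⁻¹¹ m
726 × 1.61 × 10⁻³⁵ / 5.26 × 10⁻¹¹ = 2.22 × 10⁻²²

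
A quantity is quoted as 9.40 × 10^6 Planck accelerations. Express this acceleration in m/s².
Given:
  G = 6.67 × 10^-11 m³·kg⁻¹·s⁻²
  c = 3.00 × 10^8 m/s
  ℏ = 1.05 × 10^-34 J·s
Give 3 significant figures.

5.25 × 10^58 m/s²

One Planck acceleration: a_P = √(c⁷/(ℏG)) = 5.59 × 10^51 m/s².
9.40 × 10^6 × 5.59 × 10^51 m/s² = 5.25 × 10^58 m/s²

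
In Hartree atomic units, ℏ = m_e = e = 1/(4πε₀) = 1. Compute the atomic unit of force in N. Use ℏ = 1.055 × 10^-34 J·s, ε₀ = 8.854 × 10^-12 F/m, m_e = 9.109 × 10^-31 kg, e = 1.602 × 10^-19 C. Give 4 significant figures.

Dimensional analysis gives F_au = E_h/a₀ = m_e²e⁶/((4πε₀)³ℏ⁴).
E_h = 4.354 × 10^-18 J
a₀ = 5.297 × 10^-11 m
E_h/a₀ = 8.220 × 10^-8 N

8.220 × 10^-8 N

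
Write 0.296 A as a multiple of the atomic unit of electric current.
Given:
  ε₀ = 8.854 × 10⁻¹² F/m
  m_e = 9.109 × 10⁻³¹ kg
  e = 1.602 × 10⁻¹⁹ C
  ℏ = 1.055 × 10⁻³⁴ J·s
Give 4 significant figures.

atomic unit of electric current: I_au = e E_h/ℏ = m_e e⁵/((4πε₀)²ℏ³) = 6.612 × 10⁻³ A.
0.296 / 6.612 × 10⁻³ = 44.77

44.77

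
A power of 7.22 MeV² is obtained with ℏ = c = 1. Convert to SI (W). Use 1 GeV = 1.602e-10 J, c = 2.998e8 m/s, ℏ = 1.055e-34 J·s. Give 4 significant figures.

1.756e9 W

Power is [E]/[T] = [E]²/ℏ.
1 GeV² → 1/ℏ × (1 GeV in J)² = 2.433e14 W.
Convert the energy scale: 7.22 MeV² = 7.22e-6 GeV².
Result: 7.22e-6 × 2.433e14 = 1.756e9 W.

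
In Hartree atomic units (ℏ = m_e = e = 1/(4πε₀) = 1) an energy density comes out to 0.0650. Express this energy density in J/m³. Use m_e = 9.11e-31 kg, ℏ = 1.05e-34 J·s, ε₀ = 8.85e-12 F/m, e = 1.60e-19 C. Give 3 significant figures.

One atomic unit of energy density: u_au = E_h/a₀³ = m_e⁴e¹⁰/((4πε₀)⁵ℏ⁸) = 3.01e13 J/m³.
0.0650 × 3.01e13 J/m³ = 1.96e12 J/m³

1.96e12 J/m³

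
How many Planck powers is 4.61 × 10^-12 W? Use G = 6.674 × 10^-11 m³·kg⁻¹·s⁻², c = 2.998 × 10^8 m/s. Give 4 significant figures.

Planck power: P_P = c⁵/G = 3.629 × 10^52 W.
4.61 × 10^-12 / 3.629 × 10^52 = 1.270 × 10^-64

1.270 × 10^-64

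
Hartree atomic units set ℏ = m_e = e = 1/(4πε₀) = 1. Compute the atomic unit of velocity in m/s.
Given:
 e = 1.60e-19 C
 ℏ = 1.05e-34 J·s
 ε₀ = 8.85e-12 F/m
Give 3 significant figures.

From ℏ = m_e = e = 1/(4πε₀) = 1 the velocity scale is v_au = e²/(4πε₀ℏ).
  = 2.56e-38 / 1.17e-44
  = 2.19e6 m/s

2.19e6 m/s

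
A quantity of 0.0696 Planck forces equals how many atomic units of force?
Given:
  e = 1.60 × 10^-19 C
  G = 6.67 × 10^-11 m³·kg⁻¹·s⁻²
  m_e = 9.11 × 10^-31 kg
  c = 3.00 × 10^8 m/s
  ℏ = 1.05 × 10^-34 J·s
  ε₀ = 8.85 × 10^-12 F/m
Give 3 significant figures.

1.01 × 10^50

Planck force: F_P = c⁴/G = 1.21 × 10^44 N
atomic unit of force: F_au = E_h/a₀ = m_e²e⁶/((4πε₀)³ℏ⁴) = 8.33 × 10^-8 N
0.0696 × 1.21 × 10^44 / 8.33 × 10^-8 = 1.01 × 10^50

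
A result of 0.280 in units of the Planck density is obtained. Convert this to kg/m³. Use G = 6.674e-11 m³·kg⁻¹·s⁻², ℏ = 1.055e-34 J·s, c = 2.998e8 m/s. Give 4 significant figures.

1.443e96 kg/m³

One Planck density: ρ_P = c⁵/(ℏG²) = 5.154e96 kg/m³.
0.280 × 5.154e96 kg/m³ = 1.443e96 kg/m³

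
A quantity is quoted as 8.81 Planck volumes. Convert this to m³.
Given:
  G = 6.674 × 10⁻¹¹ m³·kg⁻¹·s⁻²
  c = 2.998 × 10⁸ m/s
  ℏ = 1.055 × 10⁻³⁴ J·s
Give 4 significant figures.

One Planck volume: V_P = (ℏG/c³)^(3/2) = 4.224 × 10⁻¹⁰⁵ m³.
8.81 × 4.224 × 10⁻¹⁰⁵ m³ = 3.721 × 10⁻¹⁰⁴ m³

3.721 × 10⁻¹⁰⁴ m³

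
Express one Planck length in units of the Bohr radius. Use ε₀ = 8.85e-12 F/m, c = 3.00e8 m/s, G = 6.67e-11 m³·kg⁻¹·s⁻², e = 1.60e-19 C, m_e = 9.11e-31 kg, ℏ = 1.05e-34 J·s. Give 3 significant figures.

3.06e-25

Planck length: ℓ_P = √(ℏG/c³) = 1.61e-35 m
Bohr radius: a₀ = 4πε₀ℏ²/(m_e e²) = 5.26e-11 m
ratio = 1.61e-35 / 5.26e-11 = 3.06e-25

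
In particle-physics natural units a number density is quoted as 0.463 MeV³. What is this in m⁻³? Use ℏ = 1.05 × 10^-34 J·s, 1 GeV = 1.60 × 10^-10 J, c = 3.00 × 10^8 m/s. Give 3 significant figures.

Number density is [L]⁻³ = [E]³/(ℏc)³.
1 GeV³ → 1/(ℏc)³ × (1 GeV in J)³ = 1.31 × 10^47 m⁻³.
Convert the energy scale: 0.463 MeV³ = 4.63 × 10^-10 GeV³.
Result: 4.63 × 10^-10 × 1.31 × 10^47 = 6.07 × 10^37 m⁻³.

6.07 × 10^37 m⁻³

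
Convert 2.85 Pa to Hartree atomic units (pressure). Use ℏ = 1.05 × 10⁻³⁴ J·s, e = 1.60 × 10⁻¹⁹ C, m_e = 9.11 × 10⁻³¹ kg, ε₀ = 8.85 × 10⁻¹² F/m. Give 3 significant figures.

atomic unit of pressure: P_au = E_h/a₀³ = m_e⁴e¹⁰/((4πε₀)⁵ℏ⁸) = 3.01 × 10¹³ Pa.
2.85 / 3.01 × 10¹³ = 9.46 × 10⁻¹⁴

9.46 × 10⁻¹⁴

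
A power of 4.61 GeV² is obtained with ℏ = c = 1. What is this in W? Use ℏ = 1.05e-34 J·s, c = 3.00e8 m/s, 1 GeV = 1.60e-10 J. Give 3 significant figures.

Power is [E]/[T] = [E]²/ℏ.
1 GeV² → 1/ℏ × (1 GeV in J)² = 2.44e14 W.
Result: 4.61 × 2.44e14 = 1.12e15 W.

1.12e15 W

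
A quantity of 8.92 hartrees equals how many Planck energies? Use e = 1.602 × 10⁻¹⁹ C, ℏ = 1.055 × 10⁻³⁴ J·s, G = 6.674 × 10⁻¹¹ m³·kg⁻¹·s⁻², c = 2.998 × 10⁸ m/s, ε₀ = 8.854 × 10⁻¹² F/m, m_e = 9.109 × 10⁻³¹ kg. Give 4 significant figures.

1.985 × 10⁻²⁶

hartree: E_h = m_e e⁴/(4πε₀ℏ)² = 4.354 × 10⁻¹⁸ J
Planck energy: E_P = √(ℏc⁵/G) = 1.957 × 10⁹ J
8.92 × 4.354 × 10⁻¹⁸ / 1.957 × 10⁹ = 1.985 × 10⁻²⁶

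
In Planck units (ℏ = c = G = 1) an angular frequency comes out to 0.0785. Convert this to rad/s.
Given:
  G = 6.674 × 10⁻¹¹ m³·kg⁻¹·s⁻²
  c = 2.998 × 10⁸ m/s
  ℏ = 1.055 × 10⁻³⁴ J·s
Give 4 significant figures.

One Planck angular frequency: ω_P = √(c⁵/(ℏG)) = 1.855 × 10⁴³ rad/s.
0.0785 × 1.855 × 10⁴³ rad/s = 1.456 × 10⁴² rad/s

1.456 × 10⁴² rad/s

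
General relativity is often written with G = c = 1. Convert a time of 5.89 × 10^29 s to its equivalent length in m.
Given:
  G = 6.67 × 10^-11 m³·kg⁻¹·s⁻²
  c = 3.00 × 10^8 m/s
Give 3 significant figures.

Time → length via c.
5.89 × 10^29 s × (c) = 1.77 × 10^38 m

1.77 × 10^38 m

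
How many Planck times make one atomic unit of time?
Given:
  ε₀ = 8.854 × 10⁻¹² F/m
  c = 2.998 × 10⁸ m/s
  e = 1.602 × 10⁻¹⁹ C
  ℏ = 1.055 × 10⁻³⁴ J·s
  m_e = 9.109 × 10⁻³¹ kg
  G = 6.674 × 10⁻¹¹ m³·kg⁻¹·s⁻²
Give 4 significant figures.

atomic unit of time: τ_au = (4πε₀)²ℏ³/(m_e e⁴) = 2.423 × 10⁻¹⁷ s
Planck time: t_P = √(ℏG/c⁵) = 5.392 × 10⁻⁴⁴ s
ratio = 2.423 × 10⁻¹⁷ / 5.392 × 10⁻⁴⁴ = 4.494 × 10²⁶

4.494 × 10²⁶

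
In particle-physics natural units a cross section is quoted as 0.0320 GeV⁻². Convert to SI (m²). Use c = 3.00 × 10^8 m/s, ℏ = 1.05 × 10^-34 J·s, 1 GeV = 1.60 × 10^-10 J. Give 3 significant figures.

1.24 × 10^-33 m²

Area is [L]² = [E]⁻²·(ℏc)²; restore (ℏc)².
1 GeV⁻² → (ℏc)² × (1 GeV in J)⁻² = 3.88 × 10^-32 m².
Result: 0.0320 × 3.88 × 10^-32 = 1.24 × 10^-33 m².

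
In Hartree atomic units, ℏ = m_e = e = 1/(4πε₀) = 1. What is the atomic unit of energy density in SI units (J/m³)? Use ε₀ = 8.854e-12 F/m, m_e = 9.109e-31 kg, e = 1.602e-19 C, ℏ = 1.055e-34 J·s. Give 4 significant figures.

2.929e13 J/m³

The unique combination of the constants set to 1 with dimensions of energy density is u_au = E_h/a₀³ = m_e⁴e¹⁰/((4πε₀)⁵ℏ⁸).
E_h = 4.354e-18 J
a₀ = 5.297e-11 m
E_h/a₀³ = 2.929e13 J/m³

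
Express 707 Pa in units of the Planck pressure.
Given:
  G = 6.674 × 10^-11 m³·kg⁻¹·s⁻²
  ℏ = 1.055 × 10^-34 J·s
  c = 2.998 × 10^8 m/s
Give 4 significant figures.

1.526 × 10^-111

Planck pressure: p_P = c⁷/(ℏG²) = 4.632 × 10^113 Pa.
707 / 4.632 × 10^113 = 1.526 × 10^-111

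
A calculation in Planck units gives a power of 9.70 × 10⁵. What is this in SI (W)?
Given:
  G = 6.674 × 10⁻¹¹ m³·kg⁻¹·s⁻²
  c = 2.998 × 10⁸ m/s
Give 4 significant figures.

One Planck power: P_P = c⁵/G = 3.629 × 10⁵² W.
9.70 × 10⁵ × 3.629 × 10⁵² W = 3.520 × 10⁵⁸ W

3.520 × 10⁵⁸ W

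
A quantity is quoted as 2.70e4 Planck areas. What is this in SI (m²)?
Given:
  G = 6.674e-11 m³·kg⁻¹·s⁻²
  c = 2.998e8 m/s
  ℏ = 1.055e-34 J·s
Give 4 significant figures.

One Planck area: A_P = ℏG/c³ = 2.613e-70 m².
2.70e4 × 2.613e-70 m² = 7.055e-66 m²

7.055e-66 m²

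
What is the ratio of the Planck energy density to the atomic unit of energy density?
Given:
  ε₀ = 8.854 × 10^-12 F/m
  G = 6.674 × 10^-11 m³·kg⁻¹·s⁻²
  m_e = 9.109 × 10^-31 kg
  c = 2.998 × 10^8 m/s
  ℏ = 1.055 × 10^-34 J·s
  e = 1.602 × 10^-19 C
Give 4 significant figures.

Planck energy density: u_P = c⁷/(ℏG²) = 4.632 × 10^113 J/m³
atomic unit of energy density: u_au = E_h/a₀³ = m_e⁴e¹⁰/((4πε₀)⁵ℏ⁸) = 2.929 × 10^13 J/m³
ratio = 4.632 × 10^113 / 2.929 × 10^13 = 1.581 × 10^100

1.581 × 10^100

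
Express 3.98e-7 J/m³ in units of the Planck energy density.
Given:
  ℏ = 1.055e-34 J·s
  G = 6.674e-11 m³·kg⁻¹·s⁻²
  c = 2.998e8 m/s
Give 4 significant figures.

Planck energy density: u_P = c⁷/(ℏG²) = 4.632e113 J/m³.
3.98e-7 / 4.632e113 = 8.592e-121

8.592e-121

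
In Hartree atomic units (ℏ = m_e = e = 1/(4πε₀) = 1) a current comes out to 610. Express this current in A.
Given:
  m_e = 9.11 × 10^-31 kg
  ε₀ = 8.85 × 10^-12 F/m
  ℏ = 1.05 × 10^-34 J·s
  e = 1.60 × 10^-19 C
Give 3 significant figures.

One atomic unit of electric current: I_au = e E_h/ℏ = m_e e⁵/((4πε₀)²ℏ³) = 6.67 × 10^-3 A.
610 × 6.67 × 10^-3 A = 4.07 A

4.07 A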